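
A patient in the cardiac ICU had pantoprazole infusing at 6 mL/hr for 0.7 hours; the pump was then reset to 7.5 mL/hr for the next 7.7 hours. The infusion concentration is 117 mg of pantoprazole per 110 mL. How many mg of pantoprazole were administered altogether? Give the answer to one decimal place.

65.9 mg

Concentration = 117 mg ÷ 110 mL = 1.063636 mg/mL
Stage 1: 6 mL/hr × 0.7 hr = 4.2 mL → 4.2 mL × 1.063636 mg/mL = 4.467273 mg
Stage 2: 7.5 mL/hr × 7.7 hr = 57.75 mL → 57.75 mL × 1.063636 mg/mL = 61.425 mg
Total = 4.467273 + 61.425 = 65.89227 mg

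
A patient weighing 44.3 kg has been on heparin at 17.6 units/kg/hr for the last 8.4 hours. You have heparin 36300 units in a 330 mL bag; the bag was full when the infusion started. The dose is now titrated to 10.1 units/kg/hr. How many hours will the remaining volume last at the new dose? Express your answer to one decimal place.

Initial rate:
Dose = 17.6 units/kg/hr × 44.3 kg = 779.68 units/hr
Concentration = 36300 units ÷ 330 mL = 110 units/mL
Rate = 779.68 units/hr ÷ 110 units/mL = 7.088 mL/hr
Volume infused so far = 7.088 mL/hr × 8.4 hr = 59.5392 mL
Volume remaining = 330 − 59.5392 = 270.4608 mL
New rate:
Dose = 10.1 units/kg/hr × 44.3 kg = 447.43 units/hr
Rate = 447.43 units/hr ÷ 110 units/mL = 4.067545 mL/hr
Time remaining = 270.4608 mL ÷ 4.067545 mL/hr = 66.49239 hr

66.5 hours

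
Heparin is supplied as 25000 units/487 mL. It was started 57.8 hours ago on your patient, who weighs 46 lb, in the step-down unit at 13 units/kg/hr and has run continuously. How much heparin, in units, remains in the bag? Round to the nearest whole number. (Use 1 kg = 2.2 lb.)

Weight = 46 lb ÷ 2.2 lb/kg = 20.90909 kg
Dose = 13 units/kg/hr × 20.90909 kg = 271.8182 units/hr
Concentration = 25000 units ÷ 487 mL = 51.3347 units/mL
Rate = 271.8182 units/hr ÷ 51.3347 units/mL = 5.295018 mL/hr
Volume infused = 5.295018 mL/hr × 57.8 hr = 306.0521 mL
Volume remaining = 487 − 306.0521 = 180.9479 mL
Drug remaining = 180.9479 mL × 51.3347 units/mL = 9288.909 units

9289 units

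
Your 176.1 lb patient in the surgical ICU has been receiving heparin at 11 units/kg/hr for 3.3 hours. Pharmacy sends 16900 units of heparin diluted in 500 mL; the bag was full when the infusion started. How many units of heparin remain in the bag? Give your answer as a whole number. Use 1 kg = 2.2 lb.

Weight = 176.1 lb ÷ 2.2 lb/kg = 80.04545 kg
Dose = 11 units/kg/hr × 80.04545 kg = 880.5 units/hr
Concentration = 16900 units ÷ 500 mL = 33.8 units/mL
Rate = 880.5 units/hr ÷ 33.8 units/mL = 26.0503 mL/hr
Volume infused = 26.0503 mL/hr × 3.3 hr = 85.96598 mL
Volume remaining = 500 − 85.96598 = 414.034 mL
Drug remaining = 414.034 mL × 33.8 units/mL = 13994.35 units

13994 units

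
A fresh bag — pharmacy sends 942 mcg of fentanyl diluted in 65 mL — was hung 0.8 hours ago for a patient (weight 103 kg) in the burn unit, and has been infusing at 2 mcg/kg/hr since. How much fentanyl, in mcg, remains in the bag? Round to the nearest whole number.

777 mcg

Dose = 2 mcg/kg/hr × 103 kg = 206 mcg/hr
Concentration = 942 mcg ÷ 65 mL = 14.49231 mcg/mL
Rate = 206 mcg/hr ÷ 14.49231 mcg/mL = 14.21444 mL/hr
Volume infused = 14.21444 mL/hr × 0.8 hr = 11.37155 mL
Volume remaining = 65 − 11.37155 = 53.62845 mL
Drug remaining = 53.62845 mL × 14.49231 mcg/mL = 777.2 mcg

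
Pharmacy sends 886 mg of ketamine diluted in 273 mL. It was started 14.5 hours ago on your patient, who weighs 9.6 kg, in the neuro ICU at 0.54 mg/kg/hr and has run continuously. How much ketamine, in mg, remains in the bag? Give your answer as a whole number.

Dose = 0.54 mg/kg/hr × 9.6 kg = 5.184 mg/hr
Concentration = 886 mg ÷ 273 mL = 3.245421 mg/mL
Rate = 5.184 mg/hr ÷ 3.245421 mg/mL = 1.597327 mL/hr
Volume infused = 1.597327 mL/hr × 14.5 hr = 23.16125 mL
Volume remaining = 273 − 23.16125 = 249.8388 mL
Drug remaining = 249.8388 mL × 3.245421 mg/mL = 810.832 mg

811 mg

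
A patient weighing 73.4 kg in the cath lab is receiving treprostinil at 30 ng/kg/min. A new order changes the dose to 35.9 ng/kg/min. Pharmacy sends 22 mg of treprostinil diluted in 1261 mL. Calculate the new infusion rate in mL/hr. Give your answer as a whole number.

9 mL/hr

Dose = 35.9 ng/kg/min × 73.4 kg = 2635.06 ng/min
2635.06 ng/min × 60 min/hr = 158103.6 ng/hr
Concentration = 22 mg ÷ 1261 mL = 0.01744647 mg/mL = 17446.47 ng/mL
Rate = 158103.6 ng/hr ÷ 17446.47 ng/mL = 9.062211 mL/hr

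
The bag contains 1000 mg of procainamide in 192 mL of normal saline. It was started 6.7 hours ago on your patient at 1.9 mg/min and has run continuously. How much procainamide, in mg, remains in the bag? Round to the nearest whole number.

236 mg

1.9 mg/min × 60 min/hr = 114 mg/hr
Concentration = 1000 mg ÷ 192 mL = 5.208333 mg/mL
Rate = 114 mg/hr ÷ 5.208333 mg/mL = 21.888 mL/hr
Volume infused = 21.888 mL/hr × 6.7 hr = 146.6496 mL
Volume remaining = 192 − 146.6496 = 45.3504 mL
Drug remaining = 45.3504 mL × 5.208333 mg/mL = 236.2 mg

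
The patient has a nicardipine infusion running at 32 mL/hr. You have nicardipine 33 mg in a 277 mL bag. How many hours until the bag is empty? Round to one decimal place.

8.7 hours

Duration = 277 mL ÷ 32 mL/hr = 8.65625 hr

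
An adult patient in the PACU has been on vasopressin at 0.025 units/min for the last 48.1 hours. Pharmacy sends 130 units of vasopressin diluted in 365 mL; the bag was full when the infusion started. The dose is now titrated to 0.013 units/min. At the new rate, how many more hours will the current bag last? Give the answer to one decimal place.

Initial rate:
0.025 units/min × 60 min/hr = 1.5 units/hr
Concentration = 130 units ÷ 365 mL = 0.3561644 units/mL
Rate = 1.5 units/hr ÷ 0.3561644 units/mL = 4.211538 mL/hr
Volume infused so far = 4.211538 mL/hr × 48.1 hr = 202.575 mL
Volume remaining = 365 − 202.575 = 162.425 mL
New rate:
0.013 units/min × 60 min/hr = 0.78 units/hr
Rate = 0.78 units/hr ÷ 0.3561644 units/mL = 2.19 mL/hr
Time remaining = 162.425 mL ÷ 2.19 mL/hr = 74.16667 hr

74.2 hours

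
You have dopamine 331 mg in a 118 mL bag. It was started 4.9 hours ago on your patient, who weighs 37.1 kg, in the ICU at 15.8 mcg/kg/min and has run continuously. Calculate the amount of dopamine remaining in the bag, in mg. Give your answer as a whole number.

Dose = 15.8 mcg/kg/min × 37.1 kg = 586.18 mcg/min
586.18 mcg/min × 60 min/hr = 35170.8 mcg/hr
Concentration = 331 mg ÷ 118 mL = 2.805085 mg/mL = 2805.085 mcg/mL
Rate = 35170.8 mcg/hr ÷ 2805.085 mcg/mL = 12.53823 mL/hr
Volume infused = 12.53823 mL/hr × 4.9 hr = 61.43733 mL
Volume remaining = 118 − 61.43733 = 56.56267 mL
Drug remaining = 56.56267 mL × 2805.085 mcg/mL = 158663.1 mcg = 158.6631 mg

159 mg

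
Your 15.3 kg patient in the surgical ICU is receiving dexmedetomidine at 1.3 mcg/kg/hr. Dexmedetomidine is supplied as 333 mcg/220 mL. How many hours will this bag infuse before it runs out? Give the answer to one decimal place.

16.7 hours

Dose = 1.3 mcg/kg/hr × 15.3 kg = 19.89 mcg/hr
Concentration = 333 mcg ÷ 220 mL = 1.513636 mcg/mL
Rate = 19.89 mcg/hr ÷ 1.513636 mcg/mL = 13.14054 mL/hr
Duration = 220 mL ÷ 13.14054 mL/hr = 16.74208 hr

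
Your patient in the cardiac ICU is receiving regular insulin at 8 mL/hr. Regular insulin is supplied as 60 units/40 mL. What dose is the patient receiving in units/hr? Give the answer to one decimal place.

12.0 units/hr

Concentration = 60 units ÷ 40 mL = 1.5 units/mL
Drug rate = 8 mL/hr × 1.5 units/mL = 12 units/hr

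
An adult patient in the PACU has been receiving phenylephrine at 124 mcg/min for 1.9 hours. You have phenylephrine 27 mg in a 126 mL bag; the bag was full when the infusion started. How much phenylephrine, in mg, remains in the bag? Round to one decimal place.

12.9 mg

124 mcg/min × 60 min/hr = 7440 mcg/hr
Concentration = 27 mg ÷ 126 mL = 0.2142857 mg/mL = 214.2857 mcg/mL
Rate = 7440 mcg/hr ÷ 214.2857 mcg/mL = 34.72 mL/hr
Volume infused = 34.72 mL/hr × 1.9 hr = 65.968 mL
Volume remaining = 126 − 65.968 = 60.032 mL
Drug remaining = 60.032 mL × 214.2857 mcg/mL = 12864 mcg = 12.864 mg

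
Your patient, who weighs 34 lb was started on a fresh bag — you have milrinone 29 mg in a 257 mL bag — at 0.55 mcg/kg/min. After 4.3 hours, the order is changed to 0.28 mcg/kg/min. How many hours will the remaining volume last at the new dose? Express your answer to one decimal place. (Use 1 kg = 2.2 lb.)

Initial rate:
Weight = 34 lb ÷ 2.2 lb/kg = 15.45455 kg
Dose = 0.55 mcg/kg/min × 15.45455 kg = 8.5 mcg/min
8.5 mcg/min × 60 min/hr = 510 mcg/hr
Concentration = 29 mg ÷ 257 mL = 0.1128405 mg/mL = 112.8405 mcg/mL
Rate = 510 mcg/hr ÷ 112.8405 mcg/mL = 4.519655 mL/hr
Volume infused so far = 4.519655 mL/hr × 4.3 hr = 19.43452 mL
Volume remaining = 257 − 19.43452 = 237.5655 mL
New rate:
Dose = 0.28 mcg/kg/min × 15.45455 kg = 4.327273 mcg/min
4.327273 mcg/min × 60 min/hr = 259.6364 mcg/hr
Rate = 259.6364 mcg/hr ÷ 112.8405 mcg/mL = 2.300915 mL/hr
Time remaining = 237.5655 mL ÷ 2.300915 mL/hr = 103.2482 hr

103.2 hours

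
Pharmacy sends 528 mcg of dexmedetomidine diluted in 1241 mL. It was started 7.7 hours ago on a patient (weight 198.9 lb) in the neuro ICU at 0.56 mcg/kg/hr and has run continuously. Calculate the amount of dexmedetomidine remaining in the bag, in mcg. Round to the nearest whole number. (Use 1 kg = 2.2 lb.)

138 mcg

Weight = 198.9 lb ÷ 2.2 lb/kg = 90.40909 kg
Dose = 0.56 mcg/kg/hr × 90.40909 kg = 50.62909 mcg/hr
Concentration = 528 mcg ÷ 1241 mL = 0.4254633 mcg/mL
Rate = 50.62909 mcg/hr ÷ 0.4254633 mcg/mL = 118.9975 mL/hr
Volume infused = 118.9975 mL/hr × 7.7 hr = 916.2811 mL
Volume remaining = 1241 − 916.2811 = 324.7189 mL
Drug remaining = 324.7189 mL × 0.4254633 mcg/mL = 138.156 mcg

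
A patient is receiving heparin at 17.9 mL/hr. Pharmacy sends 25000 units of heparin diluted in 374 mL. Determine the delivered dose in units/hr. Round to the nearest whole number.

1197 units/hr

Concentration = 25000 units ÷ 374 mL = 66.84492 units/mL
Drug rate = 17.9 mL/hr × 66.84492 units/mL = 1196.524 units/hr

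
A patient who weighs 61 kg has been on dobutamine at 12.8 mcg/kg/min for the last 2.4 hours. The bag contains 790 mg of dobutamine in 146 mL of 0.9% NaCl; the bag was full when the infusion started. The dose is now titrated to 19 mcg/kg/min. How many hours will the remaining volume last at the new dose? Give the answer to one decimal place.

Initial rate:
Dose = 12.8 mcg/kg/min × 61 kg = 780.8 mcg/min
780.8 mcg/min × 60 min/hr = 46848 mcg/hr
Concentration = 790 mg ÷ 146 mL = 5.410959 mg/mL = 5410.959 mcg/mL
Rate = 46848 mcg/hr ÷ 5410.959 mcg/mL = 8.657985 mL/hr
Volume infused so far = 8.657985 mL/hr × 2.4 hr = 20.77916 mL
Volume remaining = 146 − 20.77916 = 125.2208 mL
New rate:
Dose = 19 mcg/kg/min × 61 kg = 1159 mcg/min
1159 mcg/min × 60 min/hr = 69540 mcg/hr
Rate = 69540 mcg/hr ÷ 5410.959 mcg/mL = 12.8517 mL/hr
Time remaining = 125.2208 mL ÷ 12.8517 mL/hr = 9.743526 hr

9.7 hours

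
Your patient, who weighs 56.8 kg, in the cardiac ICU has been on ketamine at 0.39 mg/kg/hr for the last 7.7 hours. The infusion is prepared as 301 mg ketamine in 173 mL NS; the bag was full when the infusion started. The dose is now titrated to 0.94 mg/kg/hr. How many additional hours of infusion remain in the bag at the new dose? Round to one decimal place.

Initial rate:
Dose = 0.39 mg/kg/hr × 56.8 kg = 22.152 mg/hr
Concentration = 301 mg ÷ 173 mL = 1.739884 mg/mL
Rate = 22.152 mg/hr ÷ 1.739884 mg/mL = 12.73188 mL/hr
Volume infused so far = 12.73188 mL/hr × 7.7 hr = 98.03548 mL
Volume remaining = 173 − 98.03548 = 74.96452 mL
New rate:
Dose = 0.94 mg/kg/hr × 56.8 kg = 53.392 mg/hr
Rate = 53.392 mg/hr ÷ 1.739884 mg/mL = 30.6871 mL/hr
Time remaining = 74.96452 mL ÷ 30.6871 mL/hr = 2.442868 hr

2.4 hours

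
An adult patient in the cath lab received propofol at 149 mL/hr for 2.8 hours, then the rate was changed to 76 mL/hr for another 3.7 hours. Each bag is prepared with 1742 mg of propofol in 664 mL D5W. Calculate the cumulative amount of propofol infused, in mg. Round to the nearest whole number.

1832 mg

Concentration = 1742 mg ÷ 664 mL = 2.623494 mg/mL
Stage 1: 149 mL/hr × 2.8 hr = 417.2 mL → 417.2 mL × 2.623494 mg/mL = 1094.522 mg
Stage 2: 76 mL/hr × 3.7 hr = 281.2 mL → 281.2 mL × 2.623494 mg/mL = 737.7265 mg
Total = 1094.522 + 737.7265 = 1832.248 mg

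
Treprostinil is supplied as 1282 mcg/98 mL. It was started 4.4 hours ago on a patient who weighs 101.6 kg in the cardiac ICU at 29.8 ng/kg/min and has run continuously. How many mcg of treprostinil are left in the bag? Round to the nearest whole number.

Dose = 29.8 ng/kg/min × 101.6 kg = 3027.68 ng/min
3027.68 ng/min × 60 min/hr = 181660.8 ng/hr
Concentration = 1282 mcg ÷ 98 mL = 13.08163 mcg/mL = 13081.63 ng/mL
Rate = 181660.8 ng/hr ÷ 13081.63 ng/mL = 13.88671 mL/hr
Volume infused = 13.88671 mL/hr × 4.4 hr = 61.10151 mL
Volume remaining = 98 − 61.10151 = 36.89849 mL
Drug remaining = 36.89849 mL × 13081.63 ng/mL = 482692.5 ng = 482.6925 mcg

483 mcg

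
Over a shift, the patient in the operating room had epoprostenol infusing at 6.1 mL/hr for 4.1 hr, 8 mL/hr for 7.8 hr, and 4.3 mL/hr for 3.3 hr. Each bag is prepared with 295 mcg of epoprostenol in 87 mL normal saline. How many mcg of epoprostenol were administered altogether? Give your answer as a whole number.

Concentration = 295 mcg ÷ 87 mL = 3.390805 mcg/mL
Stage 1: 6.1 mL/hr × 4.1 hr = 25.01 mL → 25.01 mL × 3.390805 mcg/mL = 84.80402 mcg
Stage 2: 8 mL/hr × 7.8 hr = 62.4 mL → 62.4 mL × 3.390805 mcg/mL = 211.5862 mcg
Stage 3: 4.3 mL/hr × 3.3 hr = 14.19 mL → 14.19 mL × 3.390805 mcg/mL = 48.11552 mcg
Total = 84.80402 + 211.5862 + 48.11552 = 344.5057 mcg

345 mcg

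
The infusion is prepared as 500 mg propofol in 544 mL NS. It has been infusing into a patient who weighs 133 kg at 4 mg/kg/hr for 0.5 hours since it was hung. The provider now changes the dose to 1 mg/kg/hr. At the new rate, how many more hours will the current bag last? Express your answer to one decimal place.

Initial rate:
Dose = 4 mg/kg/hr × 133 kg = 532 mg/hr
Concentration = 500 mg ÷ 544 mL = 0.9191176 mg/mL
Rate = 532 mg/hr ÷ 0.9191176 mg/mL = 578.816 mL/hr
Volume infused so far = 578.816 mL/hr × 0.5 hr = 289.408 mL
Volume remaining = 544 − 289.408 = 254.592 mL
New rate:
Dose = 1 mg/kg/hr × 133 kg = 133 mg/hr
Rate = 133 mg/hr ÷ 0.9191176 mg/mL = 144.704 mL/hr
Time remaining = 254.592 mL ÷ 144.704 mL/hr = 1.759398 hr

1.8 hours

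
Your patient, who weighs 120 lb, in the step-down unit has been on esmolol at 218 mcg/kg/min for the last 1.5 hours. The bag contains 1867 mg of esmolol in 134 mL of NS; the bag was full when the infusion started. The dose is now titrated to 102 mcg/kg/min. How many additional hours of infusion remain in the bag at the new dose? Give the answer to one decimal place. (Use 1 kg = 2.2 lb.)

Initial rate:
Weight = 120 lb ÷ 2.2 lb/kg = 54.54545 kg
Dose = 218 mcg/kg/min × 54.54545 kg = 11890.91 mcg/min
11890.91 mcg/min × 60 min/hr = 713454.5 mcg/hr
Concentration = 1867 mg ÷ 134 mL = 13.93284 mg/mL = 13932.84 mcg/mL
Rate = 713454.5 mcg/hr ÷ 13932.84 mcg/mL = 51.2067 mL/hr
Volume infused so far = 51.2067 mL/hr × 1.5 hr = 76.81005 mL
Volume remaining = 134 − 76.81005 = 57.18995 mL
New rate:
Dose = 102 mcg/kg/min × 54.54545 kg = 5563.636 mcg/min
5563.636 mcg/min × 60 min/hr = 333818.2 mcg/hr
Rate = 333818.2 mcg/hr ÷ 13932.84 mcg/mL = 23.9591 mL/hr
Time remaining = 57.18995 mL ÷ 23.9591 mL/hr = 2.386983 hr

2.4 hours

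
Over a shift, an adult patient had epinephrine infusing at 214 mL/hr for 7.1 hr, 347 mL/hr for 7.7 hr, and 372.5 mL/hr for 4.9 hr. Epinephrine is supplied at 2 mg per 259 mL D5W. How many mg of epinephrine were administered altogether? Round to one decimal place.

Concentration = 2 mg ÷ 259 mL = 0.007722008 mg/mL
Stage 1: 214 mL/hr × 7.1 hr = 1519.4 mL → 1519.4 mL × 0.007722008 mg/mL = 11.73282 mg
Stage 2: 347 mL/hr × 7.7 hr = 2671.9 mL → 2671.9 mL × 0.007722008 mg/mL = 20.63243 mg
Stage 3: 372.5 mL/hr × 4.9 hr = 1825.25 mL → 1825.25 mL × 0.007722008 mg/mL = 14.09459 mg
Total = 11.73282 + 20.63243 + 14.09459 = 46.45985 mg

46.5 mg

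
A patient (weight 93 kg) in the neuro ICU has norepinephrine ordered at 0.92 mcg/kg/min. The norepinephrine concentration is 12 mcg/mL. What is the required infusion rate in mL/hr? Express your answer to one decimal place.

Dose = 0.92 mcg/kg/min × 93 kg = 85.56 mcg/min
85.56 mcg/min × 60 min/hr = 5133.6 mcg/hr
Rate = 5133.6 mcg/hr ÷ 12 mcg/mL = 427.8 mL/hr

427.8 mL/hr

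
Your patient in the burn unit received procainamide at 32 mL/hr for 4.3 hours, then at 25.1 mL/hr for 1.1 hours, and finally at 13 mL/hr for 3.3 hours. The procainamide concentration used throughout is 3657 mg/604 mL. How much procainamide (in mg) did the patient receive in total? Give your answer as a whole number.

1260 mg

Concentration = 3657 mg ÷ 604 mL = 6.054636 mg/mL
Stage 1: 32 mL/hr × 4.3 hr = 137.6 mL → 137.6 mL × 6.054636 mg/mL = 833.1179 mg
Stage 2: 25.1 mL/hr × 1.1 hr = 27.61 mL → 27.61 mL × 6.054636 mg/mL = 167.1685 mg
Stage 3: 13 mL/hr × 3.3 hr = 42.9 mL → 42.9 mL × 6.054636 mg/mL = 259.7439 mg
Total = 833.1179 + 167.1685 + 259.7439 = 1260.03 mg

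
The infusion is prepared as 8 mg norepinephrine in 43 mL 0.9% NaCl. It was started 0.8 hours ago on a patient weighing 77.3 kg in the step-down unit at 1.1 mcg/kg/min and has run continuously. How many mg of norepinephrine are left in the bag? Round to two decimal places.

Dose = 1.1 mcg/kg/min × 77.3 kg = 85.03 mcg/min
85.03 mcg/min × 60 min/hr = 5101.8 mcg/hr
Concentration = 8 mg ÷ 43 mL = 0.1860465 mg/mL = 186.0465 mcg/mL
Rate = 5101.8 mcg/hr ÷ 186.0465 mcg/mL = 27.42218 mL/hr
Volume infused = 27.42218 mL/hr × 0.8 hr = 21.93774 mL
Volume remaining = 43 − 21.93774 = 21.06226 mL
Drug remaining = 21.06226 mL × 186.0465 mcg/mL = 3918.56 mcg = 3.91856 mg

3.92 mg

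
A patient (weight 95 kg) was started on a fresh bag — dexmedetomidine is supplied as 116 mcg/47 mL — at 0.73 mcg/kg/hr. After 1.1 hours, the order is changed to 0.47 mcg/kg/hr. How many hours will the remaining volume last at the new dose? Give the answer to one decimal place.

0.9 hours

Initial rate:
Dose = 0.73 mcg/kg/hr × 95 kg = 69.35 mcg/hr
Concentration = 116 mcg ÷ 47 mL = 2.468085 mcg/mL
Rate = 69.35 mcg/hr ÷ 2.468085 mcg/mL = 28.09871 mL/hr
Volume infused so far = 28.09871 mL/hr × 1.1 hr = 30.90858 mL
Volume remaining = 47 − 30.90858 = 16.09142 mL
New rate:
Dose = 0.47 mcg/kg/hr × 95 kg = 44.65 mcg/hr
Rate = 44.65 mcg/hr ÷ 2.468085 mcg/mL = 18.09095 mL/hr
Time remaining = 16.09142 mL ÷ 18.09095 mL/hr = 0.8894737 hr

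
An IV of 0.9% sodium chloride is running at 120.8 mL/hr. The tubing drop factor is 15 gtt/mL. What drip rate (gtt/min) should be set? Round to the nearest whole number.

30 gtt/min

120.8 mL/hr ÷ 60 min/hr = 2.013333 mL/min
2.013333 mL/min × 15 gtt/mL = 30.2 gtt/min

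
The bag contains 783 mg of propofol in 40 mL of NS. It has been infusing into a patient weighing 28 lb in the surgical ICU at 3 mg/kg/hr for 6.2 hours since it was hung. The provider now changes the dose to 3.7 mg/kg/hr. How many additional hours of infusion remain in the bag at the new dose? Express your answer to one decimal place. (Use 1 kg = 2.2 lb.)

11.6 hours

Initial rate:
Weight = 28 lb ÷ 2.2 lb/kg = 12.72727 kg
Dose = 3 mg/kg/hr × 12.72727 kg = 38.18182 mg/hr
Concentration = 783 mg ÷ 40 mL = 19.575 mg/mL
Rate = 38.18182 mg/hr ÷ 19.575 mg/mL = 1.95054 mL/hr
Volume infused so far = 1.95054 mL/hr × 6.2 hr = 12.09335 mL
Volume remaining = 40 − 12.09335 = 27.90665 mL
New rate:
Dose = 3.7 mg/kg/hr × 12.72727 kg = 47.09091 mg/hr
Rate = 47.09091 mg/hr ÷ 19.575 mg/mL = 2.405666 mL/hr
Time remaining = 27.90665 mL ÷ 2.405666 mL/hr = 11.60039 hr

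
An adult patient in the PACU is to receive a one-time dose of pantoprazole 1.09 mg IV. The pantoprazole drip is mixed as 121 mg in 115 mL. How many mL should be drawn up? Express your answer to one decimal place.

1.0 mL

Concentration = 121 mg ÷ 115 mL = 1.052174 mg/mL
Volume = 1.09 mg ÷ 1.052174 mg/mL = 1.03595 mL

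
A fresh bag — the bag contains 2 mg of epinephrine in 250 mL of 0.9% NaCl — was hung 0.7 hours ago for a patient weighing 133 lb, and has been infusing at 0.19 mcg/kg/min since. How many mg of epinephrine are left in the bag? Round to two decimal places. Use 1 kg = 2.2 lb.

Weight = 133 lb ÷ 2.2 lb/kg = 60.45455 kg
Dose = 0.19 mcg/kg/min × 60.45455 kg = 11.48636 mcg/min
11.48636 mcg/min × 60 min/hr = 689.1818 mcg/hr
Concentration = 2 mg ÷ 250 mL = 0.008 mg/mL = 8 mcg/mL
Rate = 689.1818 mcg/hr ÷ 8 mcg/mL = 86.14773 mL/hr
Volume infused = 86.14773 mL/hr × 0.7 hr = 60.30341 mL
Volume remaining = 250 − 60.30341 = 189.6966 mL
Drug remaining = 189.6966 mL × 8 mcg/mL = 1517.573 mcg = 1.517573 mg

1.52 mg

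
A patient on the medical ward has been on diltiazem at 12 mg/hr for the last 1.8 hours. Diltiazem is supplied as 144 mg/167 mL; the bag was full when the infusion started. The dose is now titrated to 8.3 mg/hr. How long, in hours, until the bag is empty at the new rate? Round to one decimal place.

14.7 hours

Initial rate:
Concentration = 144 mg ÷ 167 mL = 0.8622754 mg/mL
Rate = 12 mg/hr ÷ 0.8622754 mg/mL = 13.91667 mL/hr
Volume infused so far = 13.91667 mL/hr × 1.8 hr = 25.05 mL
Volume remaining = 167 − 25.05 = 141.95 mL
New rate:
Rate = 8.3 mg/hr ÷ 0.8622754 mg/mL = 9.625694 mL/hr
Time remaining = 141.95 mL ÷ 9.625694 mL/hr = 14.74699 hr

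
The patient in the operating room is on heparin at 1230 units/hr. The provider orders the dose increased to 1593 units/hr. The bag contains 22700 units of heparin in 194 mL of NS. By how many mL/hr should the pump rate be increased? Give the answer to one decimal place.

3.1 mL/hr

At the current dose:
Concentration = 22700 units ÷ 194 mL = 117.0103 units/mL
Rate = 1230 units/hr ÷ 117.0103 units/mL = 10.51189 mL/hr
At the new dose:
Rate = 1593 units/hr ÷ 117.0103 units/mL = 13.61419 mL/hr
Change = 13.61419 − 10.51189 = 3.102291 mL/hr → 3.102291 mL/hr increase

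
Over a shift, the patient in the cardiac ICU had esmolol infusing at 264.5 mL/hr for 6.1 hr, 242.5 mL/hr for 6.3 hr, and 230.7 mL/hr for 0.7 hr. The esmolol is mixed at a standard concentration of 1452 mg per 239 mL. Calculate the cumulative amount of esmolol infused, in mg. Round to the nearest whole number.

20065 mg

Concentration = 1452 mg ÷ 239 mL = 6.075314 mg/mL
Stage 1: 264.5 mL/hr × 6.1 hr = 1613.45 mL → 1613.45 mL × 6.075314 mg/mL = 9802.215 mg
Stage 2: 242.5 mL/hr × 6.3 hr = 1527.75 mL → 1527.75 mL × 6.075314 mg/mL = 9281.561 mg
Stage 3: 230.7 mL/hr × 0.7 hr = 161.49 mL → 161.49 mL × 6.075314 mg/mL = 981.1024 mg
Total = 9802.215 + 9281.561 + 981.1024 = 20064.88 mg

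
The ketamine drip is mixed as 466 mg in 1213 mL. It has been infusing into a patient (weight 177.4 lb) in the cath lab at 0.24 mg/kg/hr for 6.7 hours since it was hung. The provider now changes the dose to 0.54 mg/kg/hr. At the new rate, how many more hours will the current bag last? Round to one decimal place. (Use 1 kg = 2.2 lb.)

Initial rate:
Weight = 177.4 lb ÷ 2.2 lb/kg = 80.63636 kg
Dose = 0.24 mg/kg/hr × 80.63636 kg = 19.35273 mg/hr
Concentration = 466 mg ÷ 1213 mL = 0.3841715 mg/mL
Rate = 19.35273 mg/hr ÷ 0.3841715 mg/mL = 50.37523 mL/hr
Volume infused so far = 50.37523 mL/hr × 6.7 hr = 337.5141 mL
Volume remaining = 1213 − 337.5141 = 875.4859 mL
New rate:
Dose = 0.54 mg/kg/hr × 80.63636 kg = 43.54364 mg/hr
Rate = 43.54364 mg/hr ÷ 0.3841715 mg/mL = 113.3443 mL/hr
Time remaining = 875.4859 mL ÷ 113.3443 mL/hr = 7.72413 hr

7.7 hours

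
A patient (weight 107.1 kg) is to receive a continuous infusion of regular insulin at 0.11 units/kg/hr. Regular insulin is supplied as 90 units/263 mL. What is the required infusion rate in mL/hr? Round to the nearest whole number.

Dose = 0.11 units/kg/hr × 107.1 kg = 11.781 units/hr
Concentration = 90 units ÷ 263 mL = 0.3422053 units/mL
Rate = 11.781 units/hr ÷ 0.3422053 units/mL = 34.4267 mL/hr

34 mL/hr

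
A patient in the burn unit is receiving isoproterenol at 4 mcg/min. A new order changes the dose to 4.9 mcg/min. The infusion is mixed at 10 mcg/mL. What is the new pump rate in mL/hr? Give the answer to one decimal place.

4.9 mcg/min × 60 min/hr = 294 mcg/hr
Rate = 294 mcg/hr ÷ 10 mcg/mL = 29.4 mL/hr

29.4 mL/hr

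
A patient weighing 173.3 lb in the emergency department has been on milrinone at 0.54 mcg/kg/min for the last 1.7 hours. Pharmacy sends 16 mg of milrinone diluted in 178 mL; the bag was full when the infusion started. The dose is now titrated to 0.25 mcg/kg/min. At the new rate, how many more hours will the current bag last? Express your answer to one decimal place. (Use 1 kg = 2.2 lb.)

Initial rate:
Weight = 173.3 lb ÷ 2.2 lb/kg = 78.77273 kg
Dose = 0.54 mcg/kg/min × 78.77273 kg = 42.53727 mcg/min
42.53727 mcg/min × 60 min/hr = 2552.236 mcg/hr
Concentration = 16 mg ÷ 178 mL = 0.08988764 mg/mL = 89.88764 mcg/mL
Rate = 2552.236 mcg/hr ÷ 89.88764 mcg/mL = 28.39363 mL/hr
Volume infused so far = 28.39363 mL/hr × 1.7 hr = 48.26917 mL
Volume remaining = 178 − 48.26917 = 129.7308 mL
New rate:
Dose = 0.25 mcg/kg/min × 78.77273 kg = 19.69318 mcg/min
19.69318 mcg/min × 60 min/hr = 1181.591 mcg/hr
Rate = 1181.591 mcg/hr ÷ 89.88764 mcg/mL = 13.1452 mL/hr
Time remaining = 129.7308 mL ÷ 13.1452 mL/hr = 9.869066 hr

9.9 hours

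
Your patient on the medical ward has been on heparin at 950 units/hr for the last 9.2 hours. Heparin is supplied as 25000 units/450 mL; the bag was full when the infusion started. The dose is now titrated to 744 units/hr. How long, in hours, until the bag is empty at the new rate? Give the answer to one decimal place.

21.9 hours

Initial rate:
Concentration = 25000 units ÷ 450 mL = 55.55556 units/mL
Rate = 950 units/hr ÷ 55.55556 units/mL = 17.1 mL/hr
Volume infused so far = 17.1 mL/hr × 9.2 hr = 157.32 mL
Volume remaining = 450 − 157.32 = 292.68 mL
New rate:
Rate = 744 units/hr ÷ 55.55556 units/mL = 13.392 mL/hr
Time remaining = 292.68 mL ÷ 13.392 mL/hr = 21.85484 hr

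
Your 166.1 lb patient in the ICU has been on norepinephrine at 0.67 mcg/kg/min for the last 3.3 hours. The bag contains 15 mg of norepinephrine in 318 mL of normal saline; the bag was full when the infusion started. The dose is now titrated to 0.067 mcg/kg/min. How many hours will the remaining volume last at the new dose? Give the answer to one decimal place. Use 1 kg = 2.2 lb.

16.4 hours

Initial rate:
Weight = 166.1 lb ÷ 2.2 lb/kg = 75.5 kg
Dose = 0.67 mcg/kg/min × 75.5 kg = 50.585 mcg/min
50.585 mcg/min × 60 min/hr = 3035.1 mcg/hr
Concentration = 15 mg ÷ 318 mL = 0.04716981 mg/mL = 47.16981 mcg/mL
Rate = 3035.1 mcg/hr ÷ 47.16981 mcg/mL = 64.34412 mL/hr
Volume infused so far = 64.34412 mL/hr × 3.3 hr = 212.3356 mL
Volume remaining = 318 − 212.3356 = 105.6644 mL
New rate:
Dose = 0.067 mcg/kg/min × 75.5 kg = 5.0585 mcg/min
5.0585 mcg/min × 60 min/hr = 303.51 mcg/hr
Rate = 303.51 mcg/hr ÷ 47.16981 mcg/mL = 6.434412 mL/hr
Time remaining = 105.6644 mL ÷ 6.434412 mL/hr = 16.42177 hr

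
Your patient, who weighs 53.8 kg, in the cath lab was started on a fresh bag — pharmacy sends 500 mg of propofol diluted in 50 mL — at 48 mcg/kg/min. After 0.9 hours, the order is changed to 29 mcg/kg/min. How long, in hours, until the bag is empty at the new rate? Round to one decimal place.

3.9 hours

Initial rate:
Dose = 48 mcg/kg/min × 53.8 kg = 2582.4 mcg/min
2582.4 mcg/min × 60 min/hr = 154944 mcg/hr
Concentration = 500 mg ÷ 50 mL = 10 mg/mL = 10000 mcg/mL
Rate = 154944 mcg/hr ÷ 10000 mcg/mL = 15.4944 mL/hr
Volume infused so far = 15.4944 mL/hr × 0.9 hr = 13.94496 mL
Volume remaining = 50 − 13.94496 = 36.05504 mL
New rate:
Dose = 29 mcg/kg/min × 53.8 kg = 1560.2 mcg/min
1560.2 mcg/min × 60 min/hr = 93612 mcg/hr
Rate = 93612 mcg/hr ÷ 10000 mcg/mL = 9.3612 mL/hr
Time remaining = 36.05504 mL ÷ 9.3612 mL/hr = 3.85154 hr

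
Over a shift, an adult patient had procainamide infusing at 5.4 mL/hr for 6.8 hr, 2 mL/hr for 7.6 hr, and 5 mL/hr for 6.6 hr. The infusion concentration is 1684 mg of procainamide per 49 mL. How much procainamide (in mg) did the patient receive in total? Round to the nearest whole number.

2918 mg

Concentration = 1684 mg ÷ 49 mL = 34.36735 mg/mL
Stage 1: 5.4 mL/hr × 6.8 hr = 36.72 mL → 36.72 mL × 34.36735 mg/mL = 1261.969 mg
Stage 2: 2 mL/hr × 7.6 hr = 15.2 mL → 15.2 mL × 34.36735 mg/mL = 522.3837 mg
Stage 3: 5 mL/hr × 6.6 hr = 33 mL → 33 mL × 34.36735 mg/mL = 1134.122 mg
Total = 1261.969 + 522.3837 + 1134.122 = 2918.475 mg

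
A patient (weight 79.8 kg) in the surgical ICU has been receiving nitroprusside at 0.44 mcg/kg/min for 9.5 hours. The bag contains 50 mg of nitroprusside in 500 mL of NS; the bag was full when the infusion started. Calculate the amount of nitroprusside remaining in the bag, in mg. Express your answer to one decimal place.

30.0 mg

Dose = 0.44 mcg/kg/min × 79.8 kg = 35.112 mcg/min
35.112 mcg/min × 60 min/hr = 2106.72 mcg/hr
Concentration = 50 mg ÷ 500 mL = 0.1 mg/mL = 100 mcg/mL
Rate = 2106.72 mcg/hr ÷ 100 mcg/mL = 21.0672 mL/hr
Volume infused = 21.0672 mL/hr × 9.5 hr = 200.1384 mL
Volume remaining = 500 − 200.1384 = 299.8616 mL
Drug remaining = 299.8616 mL × 100 mcg/mL = 29986.16 mcg = 29.98616 mg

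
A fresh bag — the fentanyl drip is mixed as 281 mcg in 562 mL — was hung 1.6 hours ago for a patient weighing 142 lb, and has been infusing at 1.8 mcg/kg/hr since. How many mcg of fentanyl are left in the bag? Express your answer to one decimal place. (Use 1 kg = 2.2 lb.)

Weight = 142 lb ÷ 2.2 lb/kg = 64.54545 kg
Dose = 1.8 mcg/kg/hr × 64.54545 kg = 116.1818 mcg/hr
Concentration = 281 mcg ÷ 562 mL = 0.5 mcg/mL
Rate = 116.1818 mcg/hr ÷ 0.5 mcg/mL = 232.3636 mL/hr
Volume infused = 232.3636 mL/hr × 1.6 hr = 371.7818 mL
Volume remaining = 562 − 371.7818 = 190.2182 mL
Drug remaining = 190.2182 mL × 0.5 mcg/mL = 95.10909 mcg

95.1 mcg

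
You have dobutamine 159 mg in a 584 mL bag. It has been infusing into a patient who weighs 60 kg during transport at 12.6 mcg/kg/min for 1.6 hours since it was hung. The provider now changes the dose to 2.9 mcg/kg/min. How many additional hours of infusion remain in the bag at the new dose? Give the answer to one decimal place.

Initial rate:
Dose = 12.6 mcg/kg/min × 60 kg = 756 mcg/min
756 mcg/min × 60 min/hr = 45360 mcg/hr
Concentration = 159 mg ÷ 584 mL = 0.2722603 mg/mL = 272.2603 mcg/mL
Rate = 45360 mcg/hr ÷ 272.2603 mcg/mL = 166.6053 mL/hr
Volume infused so far = 166.6053 mL/hr × 1.6 hr = 266.5685 mL
Volume remaining = 584 − 266.5685 = 317.4315 mL
New rate:
Dose = 2.9 mcg/kg/min × 60 kg = 174 mcg/min
174 mcg/min × 60 min/hr = 10440 mcg/hr
Rate = 10440 mcg/hr ÷ 272.2603 mcg/mL = 38.34566 mL/hr
Time remaining = 317.4315 mL ÷ 38.34566 mL/hr = 8.278161 hr

8.3 hours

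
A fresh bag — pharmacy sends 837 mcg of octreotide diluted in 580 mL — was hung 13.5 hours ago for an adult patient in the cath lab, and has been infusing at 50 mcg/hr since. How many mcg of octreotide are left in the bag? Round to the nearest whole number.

Concentration = 837 mcg ÷ 580 mL = 1.443103 mcg/mL
Rate = 50 mcg/hr ÷ 1.443103 mcg/mL = 34.64755 mL/hr
Volume infused = 34.64755 mL/hr × 13.5 hr = 467.7419 mL
Volume remaining = 580 − 467.7419 = 112.2581 mL
Drug remaining = 112.2581 mL × 1.443103 mcg/mL = 162 mcg

162 mcg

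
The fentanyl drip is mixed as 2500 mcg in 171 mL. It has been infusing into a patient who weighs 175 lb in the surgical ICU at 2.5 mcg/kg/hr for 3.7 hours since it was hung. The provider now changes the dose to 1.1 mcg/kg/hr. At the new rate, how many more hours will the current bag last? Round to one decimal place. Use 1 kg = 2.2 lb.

20.2 hours

Initial rate:
Weight = 175 lb ÷ 2.2 lb/kg = 79.54545 kg
Dose = 2.5 mcg/kg/hr × 79.54545 kg = 198.8636 mcg/hr
Concentration = 2500 mcg ÷ 171 mL = 14.61988 mcg/mL
Rate = 198.8636 mcg/hr ÷ 14.61988 mcg/mL = 13.60227 mL/hr
Volume infused so far = 13.60227 mL/hr × 3.7 hr = 50.32841 mL
Volume remaining = 171 − 50.32841 = 120.6716 mL
New rate:
Dose = 1.1 mcg/kg/hr × 79.54545 kg = 87.5 mcg/hr
Rate = 87.5 mcg/hr ÷ 14.61988 mcg/mL = 5.985 mL/hr
Time remaining = 120.6716 mL ÷ 5.985 mL/hr = 20.16234 hr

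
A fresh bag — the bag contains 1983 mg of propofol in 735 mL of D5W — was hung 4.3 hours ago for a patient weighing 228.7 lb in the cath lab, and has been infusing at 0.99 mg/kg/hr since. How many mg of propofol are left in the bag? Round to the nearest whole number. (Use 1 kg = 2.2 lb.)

1540 mg

Weight = 228.7 lb ÷ 2.2 lb/kg = 103.9545 kg
Dose = 0.99 mg/kg/hr × 103.9545 kg = 102.915 mg/hr
Concentration = 1983 mg ÷ 735 mL = 2.697959 mg/mL
Rate = 102.915 mg/hr ÷ 2.697959 mg/mL = 38.1455 mL/hr
Volume infused = 38.1455 mL/hr × 4.3 hr = 164.0256 mL
Volume remaining = 735 − 164.0256 = 570.9744 mL
Drug remaining = 570.9744 mL × 2.697959 mg/mL = 1540.466 mg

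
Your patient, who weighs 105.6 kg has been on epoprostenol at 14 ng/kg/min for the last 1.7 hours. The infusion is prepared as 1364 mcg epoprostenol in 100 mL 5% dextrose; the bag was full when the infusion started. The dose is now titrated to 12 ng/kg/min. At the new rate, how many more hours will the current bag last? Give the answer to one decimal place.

16.0 hours

Initial rate:
Dose = 14 ng/kg/min × 105.6 kg = 1478.4 ng/min
1478.4 ng/min × 60 min/hr = 88704 ng/hr
Concentration = 1364 mcg ÷ 100 mL = 13.64 mcg/mL = 13640 ng/mL
Rate = 88704 ng/hr ÷ 13640 ng/mL = 6.503226 mL/hr
Volume infused so far = 6.503226 mL/hr × 1.7 hr = 11.05548 mL
Volume remaining = 100 − 11.05548 = 88.94452 mL
New rate:
Dose = 12 ng/kg/min × 105.6 kg = 1267.2 ng/min
1267.2 ng/min × 60 min/hr = 76032 ng/hr
Rate = 76032 ng/hr ÷ 13640 ng/mL = 5.574194 mL/hr
Time remaining = 88.94452 mL ÷ 5.574194 mL/hr = 15.95648 hr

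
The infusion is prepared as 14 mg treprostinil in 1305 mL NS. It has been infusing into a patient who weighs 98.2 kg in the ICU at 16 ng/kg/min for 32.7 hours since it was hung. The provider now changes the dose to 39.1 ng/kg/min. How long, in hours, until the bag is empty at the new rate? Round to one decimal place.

47.4 hours

Initial rate:
Dose = 16 ng/kg/min × 98.2 kg = 1571.2 ng/min
1571.2 ng/min × 60 min/hr = 94272 ng/hr
Concentration = 14 mg ÷ 1305 mL = 0.01072797 mg/mL = 10727.97 ng/mL
Rate = 94272 ng/hr ÷ 10727.97 ng/mL = 8.787497 mL/hr
Volume infused so far = 8.787497 mL/hr × 32.7 hr = 287.3512 mL
Volume remaining = 1305 − 287.3512 = 1017.649 mL
New rate:
Dose = 39.1 ng/kg/min × 98.2 kg = 3839.62 ng/min
3839.62 ng/min × 60 min/hr = 230377.2 ng/hr
Rate = 230377.2 ng/hr ÷ 10727.97 ng/mL = 21.47445 mL/hr
Time remaining = 1017.649 mL ÷ 21.47445 mL/hr = 47.38883 hr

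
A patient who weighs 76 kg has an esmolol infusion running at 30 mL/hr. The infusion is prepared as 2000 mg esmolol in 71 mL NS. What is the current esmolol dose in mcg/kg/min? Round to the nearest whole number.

185 mcg/kg/min

Concentration = 2000 mg ÷ 71 mL = 28.16901 mg/mL = 28169.01 mcg/mL
Drug rate = 30 mL/hr × 28169.01 mcg/mL = 845070.4 mcg/hr
845070.4 mcg/hr ÷ 60 min/hr = 14084.51 mcg/min
14084.51 mcg/min ÷ 76 kg = 185.3225 mcg/kg/min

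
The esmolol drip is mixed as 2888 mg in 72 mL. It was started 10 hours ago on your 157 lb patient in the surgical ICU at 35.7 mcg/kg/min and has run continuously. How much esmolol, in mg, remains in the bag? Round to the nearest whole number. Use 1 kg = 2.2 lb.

1359 mg

Weight = 157 lb ÷ 2.2 lb/kg = 71.36364 kg
Dose = 35.7 mcg/kg/min × 71.36364 kg = 2547.682 mcg/min
2547.682 mcg/min × 60 min/hr = 152860.9 mcg/hr
Concentration = 2888 mg ÷ 72 mL = 40.11111 mg/mL = 40111.11 mcg/mL
Rate = 152860.9 mcg/hr ÷ 40111.11 mcg/mL = 3.810937 mL/hr
Volume infused = 3.810937 mL/hr × 10 hr = 38.10937 mL
Volume remaining = 72 − 38.10937 = 33.89063 mL
Drug remaining = 33.89063 mL × 40111.11 mcg/mL = 1359391 mcg = 1359.391 mg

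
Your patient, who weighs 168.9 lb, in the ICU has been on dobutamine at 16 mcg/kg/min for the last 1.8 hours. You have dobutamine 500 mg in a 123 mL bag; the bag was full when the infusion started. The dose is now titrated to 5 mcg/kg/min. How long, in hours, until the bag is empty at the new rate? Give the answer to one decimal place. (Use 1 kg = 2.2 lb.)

15.9 hours

Initial rate:
Weight = 168.9 lb ÷ 2.2 lb/kg = 76.77273 kg
Dose = 16 mcg/kg/min × 76.77273 kg = 1228.364 mcg/min
1228.364 mcg/min × 60 min/hr = 73701.82 mcg/hr
Concentration = 500 mg ÷ 123 mL = 4.065041 mg/mL = 4065.041 mcg/mL
Rate = 73701.82 mcg/hr ÷ 4065.041 mcg/mL = 18.13065 mL/hr
Volume infused so far = 18.13065 mL/hr × 1.8 hr = 32.63517 mL
Volume remaining = 123 − 32.63517 = 90.36483 mL
New rate:
Dose = 5 mcg/kg/min × 76.77273 kg = 383.8636 mcg/min
383.8636 mcg/min × 60 min/hr = 23031.82 mcg/hr
Rate = 23031.82 mcg/hr ÷ 4065.041 mcg/mL = 5.665827 mL/hr
Time remaining = 90.36483 mL ÷ 5.665827 mL/hr = 15.9491 hr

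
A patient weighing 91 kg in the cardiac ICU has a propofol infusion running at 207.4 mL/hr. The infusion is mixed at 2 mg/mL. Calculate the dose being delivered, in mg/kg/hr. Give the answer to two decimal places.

Drug rate = 207.4 mL/hr × 2 mg/mL = 414.8 mg/hr
414.8 mg/hr ÷ 91 kg = 4.558242 mg/kg/hr

4.56 mg/kg/hr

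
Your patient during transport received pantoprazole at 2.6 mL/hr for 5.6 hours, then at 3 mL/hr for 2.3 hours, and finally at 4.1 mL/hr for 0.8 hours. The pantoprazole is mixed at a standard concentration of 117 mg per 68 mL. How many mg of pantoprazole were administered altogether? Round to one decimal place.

Concentration = 117 mg ÷ 68 mL = 1.720588 mg/mL
Stage 1: 2.6 mL/hr × 5.6 hr = 14.56 mL → 14.56 mL × 1.720588 mg/mL = 25.05176 mg
Stage 2: 3 mL/hr × 2.3 hr = 6.9 mL → 6.9 mL × 1.720588 mg/mL = 11.87206 mg
Stage 3: 4.1 mL/hr × 0.8 hr = 3.28 mL → 3.28 mL × 1.720588 mg/mL = 5.643529 mg
Total = 25.05176 + 11.87206 + 5.643529 = 42.56735 mg

42.6 mg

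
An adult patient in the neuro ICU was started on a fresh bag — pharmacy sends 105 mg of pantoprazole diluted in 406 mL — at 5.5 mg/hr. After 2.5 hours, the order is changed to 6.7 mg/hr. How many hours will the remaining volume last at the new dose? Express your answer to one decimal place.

Initial rate:
Concentration = 105 mg ÷ 406 mL = 0.2586207 mg/mL
Rate = 5.5 mg/hr ÷ 0.2586207 mg/mL = 21.26667 mL/hr
Volume infused so far = 21.26667 mL/hr × 2.5 hr = 53.16667 mL
Volume remaining = 406 − 53.16667 = 352.8333 mL
New rate:
Rate = 6.7 mg/hr ÷ 0.2586207 mg/mL = 25.90667 mL/hr
Time remaining = 352.8333 mL ÷ 25.90667 mL/hr = 13.6194 hr

13.6 hours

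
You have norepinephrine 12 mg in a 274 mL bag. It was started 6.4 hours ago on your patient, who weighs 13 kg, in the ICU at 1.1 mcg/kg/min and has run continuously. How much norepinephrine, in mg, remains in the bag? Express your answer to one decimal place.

6.5 mg

Dose = 1.1 mcg/kg/min × 13 kg = 14.3 mcg/min
14.3 mcg/min × 60 min/hr = 858 mcg/hr
Concentration = 12 mg ÷ 274 mL = 0.04379562 mg/mL = 43.79562 mcg/mL
Rate = 858 mcg/hr ÷ 43.79562 mcg/mL = 19.591 mL/hr
Volume infused = 19.591 mL/hr × 6.4 hr = 125.3824 mL
Volume remaining = 274 − 125.3824 = 148.6176 mL
Drug remaining = 148.6176 mL × 43.79562 mcg/mL = 6508.8 mcg = 6.5088 mg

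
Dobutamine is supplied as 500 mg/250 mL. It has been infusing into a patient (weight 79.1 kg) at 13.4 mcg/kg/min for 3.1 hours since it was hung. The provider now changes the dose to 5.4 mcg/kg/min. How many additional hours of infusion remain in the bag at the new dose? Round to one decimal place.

Initial rate:
Dose = 13.4 mcg/kg/min × 79.1 kg = 1059.94 mcg/min
1059.94 mcg/min × 60 min/hr = 63596.4 mcg/hr
Concentration = 500 mg ÷ 250 mL = 2 mg/mL = 2000 mcg/mL
Rate = 63596.4 mcg/hr ÷ 2000 mcg/mL = 31.7982 mL/hr
Volume infused so far = 31.7982 mL/hr × 3.1 hr = 98.57442 mL
Volume remaining = 250 − 98.57442 = 151.4256 mL
New rate:
Dose = 5.4 mcg/kg/min × 79.1 kg = 427.14 mcg/min
427.14 mcg/min × 60 min/hr = 25628.4 mcg/hr
Rate = 25628.4 mcg/hr ÷ 2000 mcg/mL = 12.8142 mL/hr
Time remaining = 151.4256 mL ÷ 12.8142 mL/hr = 11.81701 hr

11.8 hours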